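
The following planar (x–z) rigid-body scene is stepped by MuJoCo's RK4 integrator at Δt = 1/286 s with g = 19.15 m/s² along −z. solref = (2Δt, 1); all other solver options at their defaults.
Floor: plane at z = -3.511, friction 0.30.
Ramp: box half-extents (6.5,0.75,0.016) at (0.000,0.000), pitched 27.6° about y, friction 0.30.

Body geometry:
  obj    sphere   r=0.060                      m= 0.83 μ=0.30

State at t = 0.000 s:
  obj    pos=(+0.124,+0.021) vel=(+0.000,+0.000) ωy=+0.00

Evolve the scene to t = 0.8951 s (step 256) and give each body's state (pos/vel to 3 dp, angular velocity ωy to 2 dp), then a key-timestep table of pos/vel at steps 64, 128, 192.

State at t = 0.8951 s:
  obj    pos=(+2.374,-1.155) vel=(+5.027,-2.628) ωy=+94.53

Key-timestep trajectory:
   step    t(s)  obj.x    obj.z    obj.vx   obj.vz 
     64  0.2238   +0.265  -0.053  +1.257  -0.657
    128  0.4476   +0.687  -0.273  +2.514  -1.314
    192  0.6713   +1.390  -0.641  +3.770  -1.971


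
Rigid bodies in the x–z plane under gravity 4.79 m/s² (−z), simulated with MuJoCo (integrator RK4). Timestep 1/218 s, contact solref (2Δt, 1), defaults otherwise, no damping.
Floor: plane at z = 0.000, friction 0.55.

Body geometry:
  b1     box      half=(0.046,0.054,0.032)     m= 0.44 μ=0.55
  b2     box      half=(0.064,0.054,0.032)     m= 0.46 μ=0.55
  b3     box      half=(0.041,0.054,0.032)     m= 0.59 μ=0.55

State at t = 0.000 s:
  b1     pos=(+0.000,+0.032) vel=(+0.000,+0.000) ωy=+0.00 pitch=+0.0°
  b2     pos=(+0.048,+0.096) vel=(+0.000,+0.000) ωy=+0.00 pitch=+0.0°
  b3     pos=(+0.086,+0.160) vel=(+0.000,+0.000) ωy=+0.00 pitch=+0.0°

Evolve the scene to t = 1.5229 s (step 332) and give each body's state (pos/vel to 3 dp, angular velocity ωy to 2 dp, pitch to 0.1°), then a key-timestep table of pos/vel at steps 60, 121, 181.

State at t = 1.5229 s:
  b1     pos=(+0.000,+0.032) vel=(+0.000,+0.000) ωy=+0.00 pitch=+0.0°
  b2     pos=(+0.172,+0.065) vel=(+0.000,+0.000) ωy=+0.00 pitch=+141.5°
  b3     pos=(+0.263,+0.032) vel=(+0.000,+0.000) ωy=+0.00 pitch=+180.0°

Key-timestep trajectory:
   step    t(s)  b1.x    b1.z    b1.vx   b1.vz   b2.x    b2.z    b2.vx   b2.vz   b3.x    b3.z    b3.vx   b3.vz 
     60  0.2752   +0.000  +0.032  +0.000  +0.000   +0.068  +0.087  +0.152  -0.136   +0.139  +0.112  +0.326  -0.553
    121  0.5550   +0.000  +0.032  +0.000  +0.000   +0.126  +0.070  +0.121  +0.026   +0.221  +0.052  +0.194  -0.008
    181  0.8303   +0.000  +0.032  +0.000  +0.000   +0.146  +0.071  +0.065  -0.004   +0.262  +0.032  +0.000  +0.000


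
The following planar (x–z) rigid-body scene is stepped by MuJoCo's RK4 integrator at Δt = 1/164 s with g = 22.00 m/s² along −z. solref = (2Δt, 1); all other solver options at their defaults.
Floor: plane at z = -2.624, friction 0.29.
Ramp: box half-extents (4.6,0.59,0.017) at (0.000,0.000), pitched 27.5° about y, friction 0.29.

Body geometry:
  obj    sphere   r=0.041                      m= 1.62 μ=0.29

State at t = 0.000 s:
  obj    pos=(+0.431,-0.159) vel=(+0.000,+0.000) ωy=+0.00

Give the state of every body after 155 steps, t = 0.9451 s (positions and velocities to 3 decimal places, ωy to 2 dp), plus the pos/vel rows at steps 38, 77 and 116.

State at t = 0.9451 s:
  obj    pos=(+3.306,-1.656) vel=(+6.083,-3.167) ωy=+167.24

Key-timestep trajectory:
   step    t(s)  obj.x    obj.z    obj.vx   obj.vz 
     38  0.2317   +0.604  -0.249  +1.492  -0.777
     77  0.4695   +1.141  -0.528  +3.022  -1.573
    116  0.7073   +2.041  -0.997  +4.553  -2.370


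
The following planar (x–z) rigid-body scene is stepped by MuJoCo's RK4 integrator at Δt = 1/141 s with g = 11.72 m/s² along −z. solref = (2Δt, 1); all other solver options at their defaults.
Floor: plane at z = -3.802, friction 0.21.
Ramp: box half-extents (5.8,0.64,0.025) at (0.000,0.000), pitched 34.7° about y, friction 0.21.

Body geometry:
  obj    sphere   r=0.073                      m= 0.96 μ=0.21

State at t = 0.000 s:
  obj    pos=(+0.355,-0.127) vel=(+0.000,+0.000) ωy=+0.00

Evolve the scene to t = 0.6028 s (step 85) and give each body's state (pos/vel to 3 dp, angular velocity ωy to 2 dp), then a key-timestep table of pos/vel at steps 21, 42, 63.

State at t = 0.6028 s:
  obj    pos=(+1.067,-0.620) vel=(+2.363,-1.636) ωy=+39.33

Key-timestep trajectory:
   step    t(s)  obj.x    obj.z    obj.vx   obj.vz 
     21  0.1489   +0.399  -0.157  +0.584  -0.404
     42  0.2979   +0.529  -0.247  +1.168  -0.809
     63  0.4468   +0.747  -0.398  +1.751  -1.213


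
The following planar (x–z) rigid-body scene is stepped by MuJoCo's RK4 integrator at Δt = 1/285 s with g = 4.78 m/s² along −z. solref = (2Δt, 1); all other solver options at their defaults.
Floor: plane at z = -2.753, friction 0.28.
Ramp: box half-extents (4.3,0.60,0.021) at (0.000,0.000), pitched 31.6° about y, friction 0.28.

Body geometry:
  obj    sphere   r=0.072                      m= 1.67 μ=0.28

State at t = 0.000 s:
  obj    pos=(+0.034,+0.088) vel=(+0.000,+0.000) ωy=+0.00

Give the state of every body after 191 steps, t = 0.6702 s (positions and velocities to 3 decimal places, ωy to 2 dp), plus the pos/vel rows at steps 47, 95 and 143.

State at t = 0.6702 s:
  obj    pos=(+0.376,-0.122) vel=(+1.021,-0.628) ωy=+16.65

Key-timestep trajectory:
   step    t(s)  obj.x    obj.z    obj.vx   obj.vz 
     47  0.1649   +0.055  +0.075  +0.251  -0.155
     95  0.3333   +0.119  +0.036  +0.508  -0.313
    143  0.5018   +0.226  -0.030  +0.765  -0.470


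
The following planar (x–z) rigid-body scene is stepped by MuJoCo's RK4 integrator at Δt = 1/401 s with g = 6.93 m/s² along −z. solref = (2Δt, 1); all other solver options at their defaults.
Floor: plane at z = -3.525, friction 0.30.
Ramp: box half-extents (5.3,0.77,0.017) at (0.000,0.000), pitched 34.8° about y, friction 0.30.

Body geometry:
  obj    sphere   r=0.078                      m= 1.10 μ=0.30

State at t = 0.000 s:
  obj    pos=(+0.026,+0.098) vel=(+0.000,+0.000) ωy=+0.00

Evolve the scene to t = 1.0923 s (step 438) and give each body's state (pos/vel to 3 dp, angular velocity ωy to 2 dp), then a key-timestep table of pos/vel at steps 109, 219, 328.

State at t = 1.0923 s:
  obj    pos=(+1.410,-0.864) vel=(+2.534,-1.761) ωy=+39.56

Key-timestep trajectory:
   step    t(s)  obj.x    obj.z    obj.vx   obj.vz 
    109  0.2718   +0.112  +0.038  +0.631  -0.438
    219  0.5461   +0.372  -0.143  +1.267  -0.881
    328  0.8180   +0.802  -0.442  +1.898  -1.319


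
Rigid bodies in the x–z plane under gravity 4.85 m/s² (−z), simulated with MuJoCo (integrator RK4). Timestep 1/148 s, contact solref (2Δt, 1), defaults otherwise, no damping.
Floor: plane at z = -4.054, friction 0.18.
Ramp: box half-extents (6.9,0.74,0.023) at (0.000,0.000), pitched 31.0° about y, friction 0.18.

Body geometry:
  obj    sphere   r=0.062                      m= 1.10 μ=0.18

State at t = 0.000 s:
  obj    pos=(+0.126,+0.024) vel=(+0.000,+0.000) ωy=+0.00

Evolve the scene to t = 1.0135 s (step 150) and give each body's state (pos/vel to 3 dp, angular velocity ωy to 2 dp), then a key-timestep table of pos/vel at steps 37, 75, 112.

State at t = 1.0135 s:
  obj    pos=(+0.912,-0.449) vel=(+1.550,-0.931) ωy=+29.15

Key-timestep trajectory:
   step    t(s)  obj.x    obj.z    obj.vx   obj.vz 
     37  0.2500   +0.174  -0.005  +0.383  -0.230
     75  0.5068   +0.322  -0.095  +0.775  -0.466
    112  0.7568   +0.564  -0.240  +1.158  -0.696


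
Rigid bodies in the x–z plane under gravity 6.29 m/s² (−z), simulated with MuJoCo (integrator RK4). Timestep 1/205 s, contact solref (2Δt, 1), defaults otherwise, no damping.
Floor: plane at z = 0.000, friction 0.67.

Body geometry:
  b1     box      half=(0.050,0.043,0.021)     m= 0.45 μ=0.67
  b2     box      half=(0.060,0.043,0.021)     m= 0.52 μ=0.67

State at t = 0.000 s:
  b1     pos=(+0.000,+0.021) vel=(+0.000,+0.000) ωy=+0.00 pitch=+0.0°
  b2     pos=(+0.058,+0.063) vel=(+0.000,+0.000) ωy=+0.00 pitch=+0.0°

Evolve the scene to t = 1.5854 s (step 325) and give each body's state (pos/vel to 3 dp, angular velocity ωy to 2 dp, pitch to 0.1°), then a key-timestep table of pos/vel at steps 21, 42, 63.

State at t = 1.5854 s:
  b1     pos=(+0.000,+0.021) vel=(+0.000,+0.000) ωy=+0.00 pitch=+0.0°
  b2     pos=(+0.069,+0.054) vel=(+0.000,+0.000) ωy=-0.01 pitch=+38.1°

Key-timestep trajectory:
   step    t(s)  b1.x    b1.z    b1.vx   b1.vz   b2.x    b2.z    b2.vx   b2.vz 
     21  0.1024   +0.000  +0.021  +0.000  +0.000   +0.061  +0.062  +0.062  -0.034
     42  0.2049   +0.000  +0.021  +0.000  +0.000   +0.070  +0.053  +0.080  +0.024
     63  0.3073   +0.000  +0.021  -0.001  +0.000   +0.069  +0.054  -0.091  -0.057


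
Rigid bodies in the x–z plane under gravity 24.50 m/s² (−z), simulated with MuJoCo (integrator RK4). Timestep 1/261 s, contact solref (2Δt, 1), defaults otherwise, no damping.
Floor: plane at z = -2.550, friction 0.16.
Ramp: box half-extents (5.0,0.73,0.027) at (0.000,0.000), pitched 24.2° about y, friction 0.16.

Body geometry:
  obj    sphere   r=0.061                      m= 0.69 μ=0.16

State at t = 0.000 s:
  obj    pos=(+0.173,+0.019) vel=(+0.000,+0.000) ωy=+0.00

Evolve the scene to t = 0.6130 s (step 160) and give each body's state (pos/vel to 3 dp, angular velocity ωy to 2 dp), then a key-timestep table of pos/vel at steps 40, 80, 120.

State at t = 0.6130 s:
  obj    pos=(+1.403,-0.534) vel=(+4.012,-1.803) ωy=+72.07

Key-timestep trajectory:
   step    t(s)  obj.x    obj.z    obj.vx   obj.vz 
     40  0.1533   +0.250  -0.016  +1.003  -0.451
     80  0.3065   +0.480  -0.119  +2.006  -0.902
    120  0.4598   +0.865  -0.292  +3.009  -1.352


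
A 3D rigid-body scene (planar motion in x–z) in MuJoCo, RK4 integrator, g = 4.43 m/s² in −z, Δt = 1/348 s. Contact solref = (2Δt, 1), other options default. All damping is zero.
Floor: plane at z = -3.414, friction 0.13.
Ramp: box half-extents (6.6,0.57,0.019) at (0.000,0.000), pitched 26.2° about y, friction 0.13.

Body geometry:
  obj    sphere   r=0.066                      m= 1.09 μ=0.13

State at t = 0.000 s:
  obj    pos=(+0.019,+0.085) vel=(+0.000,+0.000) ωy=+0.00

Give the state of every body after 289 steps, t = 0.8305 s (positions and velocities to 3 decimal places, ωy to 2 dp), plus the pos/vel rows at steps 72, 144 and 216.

State at t = 0.8305 s:
  obj    pos=(+0.466,-0.135) vel=(+1.075,-0.528) ωy=+16.16

Key-timestep trajectory:
   step    t(s)  obj.x    obj.z    obj.vx   obj.vz 
     72  0.2069   +0.047  +0.071  +0.270  -0.130
    144  0.4138   +0.131  +0.030  +0.536  -0.265
    216  0.6207   +0.269  -0.038  +0.804  -0.397


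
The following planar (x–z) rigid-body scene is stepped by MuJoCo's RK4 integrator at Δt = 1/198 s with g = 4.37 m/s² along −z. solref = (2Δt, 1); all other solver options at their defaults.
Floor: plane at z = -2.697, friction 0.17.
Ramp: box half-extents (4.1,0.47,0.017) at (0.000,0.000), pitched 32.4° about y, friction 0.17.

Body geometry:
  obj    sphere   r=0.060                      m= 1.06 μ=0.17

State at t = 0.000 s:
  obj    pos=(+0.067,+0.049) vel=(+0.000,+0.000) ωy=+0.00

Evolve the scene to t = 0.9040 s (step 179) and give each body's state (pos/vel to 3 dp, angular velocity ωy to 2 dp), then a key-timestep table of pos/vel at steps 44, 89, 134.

State at t = 0.9040 s:
  obj    pos=(+0.659,-0.327) vel=(+1.308,-0.831) ωy=+23.61

Key-timestep trajectory:
   step    t(s)  obj.x    obj.z    obj.vx   obj.vz 
     44  0.2222   +0.103  +0.026  +0.323  -0.200
     89  0.4495   +0.213  -0.044  +0.653  -0.408
    134  0.6768   +0.398  -0.162  +0.979  -0.623


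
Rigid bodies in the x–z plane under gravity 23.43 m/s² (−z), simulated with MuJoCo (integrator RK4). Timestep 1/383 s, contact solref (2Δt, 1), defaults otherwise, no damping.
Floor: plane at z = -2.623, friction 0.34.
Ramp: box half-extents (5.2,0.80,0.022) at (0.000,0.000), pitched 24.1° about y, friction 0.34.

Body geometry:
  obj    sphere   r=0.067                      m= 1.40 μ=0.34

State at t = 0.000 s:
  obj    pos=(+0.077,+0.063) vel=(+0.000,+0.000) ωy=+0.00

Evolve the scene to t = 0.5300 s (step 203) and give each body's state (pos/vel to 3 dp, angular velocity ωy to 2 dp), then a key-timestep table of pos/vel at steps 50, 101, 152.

State at t = 0.5300 s:
  obj    pos=(+0.953,-0.329) vel=(+3.306,-1.479) ωy=+54.05

Key-timestep trajectory:
   step    t(s)  obj.x    obj.z    obj.vx   obj.vz 
     50  0.1305   +0.130  +0.039  +0.815  -0.364
    101  0.2637   +0.294  -0.034  +1.645  -0.736
    152  0.3969   +0.568  -0.157  +2.476  -1.107


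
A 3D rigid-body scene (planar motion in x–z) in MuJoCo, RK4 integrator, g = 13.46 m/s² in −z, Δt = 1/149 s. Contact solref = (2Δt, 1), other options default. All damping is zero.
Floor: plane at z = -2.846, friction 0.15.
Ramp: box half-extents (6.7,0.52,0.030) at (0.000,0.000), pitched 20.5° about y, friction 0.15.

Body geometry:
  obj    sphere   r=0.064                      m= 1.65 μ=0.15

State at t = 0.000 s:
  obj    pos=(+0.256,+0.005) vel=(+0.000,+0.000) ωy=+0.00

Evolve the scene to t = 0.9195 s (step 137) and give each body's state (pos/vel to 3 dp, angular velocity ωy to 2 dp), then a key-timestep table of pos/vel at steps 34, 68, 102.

State at t = 0.9195 s:
  obj    pos=(+1.589,-0.494) vel=(+2.900,-1.084) ωy=+48.35

Key-timestep trajectory:
   step    t(s)  obj.x    obj.z    obj.vx   obj.vz 
     34  0.2282   +0.338  -0.026  +0.720  -0.269
     68  0.4564   +0.585  -0.118  +1.440  -0.538
    102  0.6846   +0.995  -0.272  +2.159  -0.807


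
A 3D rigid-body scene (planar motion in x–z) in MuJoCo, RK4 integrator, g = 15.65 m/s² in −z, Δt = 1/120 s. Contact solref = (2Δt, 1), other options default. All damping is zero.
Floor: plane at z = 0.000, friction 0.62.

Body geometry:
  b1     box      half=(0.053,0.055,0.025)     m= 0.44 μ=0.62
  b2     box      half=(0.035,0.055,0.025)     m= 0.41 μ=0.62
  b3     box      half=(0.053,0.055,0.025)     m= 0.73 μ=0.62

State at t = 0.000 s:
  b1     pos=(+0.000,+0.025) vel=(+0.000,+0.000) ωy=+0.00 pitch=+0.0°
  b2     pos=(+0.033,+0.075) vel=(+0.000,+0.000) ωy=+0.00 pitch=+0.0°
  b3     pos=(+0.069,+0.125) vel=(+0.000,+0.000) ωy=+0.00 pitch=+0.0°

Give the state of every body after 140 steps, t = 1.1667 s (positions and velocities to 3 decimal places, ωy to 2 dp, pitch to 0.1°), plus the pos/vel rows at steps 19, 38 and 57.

State at t = 1.1667 s:
  b1     pos=(+0.000,+0.025) vel=(+0.000,+0.000) ωy=+0.00 pitch=+0.0°
  b2     pos=(+0.085,+0.035) vel=(+0.000,+0.000) ωy=+0.00 pitch=+90.0°
  b3     pos=(+0.241,+0.025) vel=(+0.000,+0.000) ωy=+0.00 pitch=+180.0°

Key-timestep trajectory:
   step    t(s)  b1.x    b1.z    b1.vx   b1.vz   b2.x    b2.z    b2.vx   b2.vz   b3.x    b3.z    b3.vx   b3.vz 
     19  0.1583   +0.000  +0.025  -0.002  +0.000   +0.039  +0.078  +0.097  +0.051   +0.084  +0.119  +0.240  -0.104
     38  0.3167   +0.000  +0.025  +0.000  +0.000   +0.083  +0.052  +0.398  -0.952   +0.155  +0.051  +0.610  -0.006
     57  0.4750   +0.000  +0.025  +0.000  +0.000   +0.085  +0.035  -0.001  +0.001   +0.229  +0.038  +0.570  -0.579


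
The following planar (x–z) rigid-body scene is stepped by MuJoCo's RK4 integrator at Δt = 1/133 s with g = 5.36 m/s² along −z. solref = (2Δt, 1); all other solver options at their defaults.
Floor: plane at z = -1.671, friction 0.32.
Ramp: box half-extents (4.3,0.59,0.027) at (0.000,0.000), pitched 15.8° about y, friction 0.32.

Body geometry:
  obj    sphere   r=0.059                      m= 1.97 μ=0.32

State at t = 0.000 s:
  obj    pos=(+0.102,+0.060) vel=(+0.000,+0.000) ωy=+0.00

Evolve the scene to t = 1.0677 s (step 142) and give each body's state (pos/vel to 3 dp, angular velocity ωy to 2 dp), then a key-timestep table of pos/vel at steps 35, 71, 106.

State at t = 1.0677 s:
  obj    pos=(+0.674,-0.101) vel=(+1.071,-0.303) ωy=+18.86

Key-timestep trajectory:
   step    t(s)  obj.x    obj.z    obj.vx   obj.vz 
     35  0.2632   +0.137  +0.051  +0.264  -0.075
     71  0.5338   +0.245  +0.020  +0.536  -0.152
    106  0.7970   +0.421  -0.030  +0.799  -0.226


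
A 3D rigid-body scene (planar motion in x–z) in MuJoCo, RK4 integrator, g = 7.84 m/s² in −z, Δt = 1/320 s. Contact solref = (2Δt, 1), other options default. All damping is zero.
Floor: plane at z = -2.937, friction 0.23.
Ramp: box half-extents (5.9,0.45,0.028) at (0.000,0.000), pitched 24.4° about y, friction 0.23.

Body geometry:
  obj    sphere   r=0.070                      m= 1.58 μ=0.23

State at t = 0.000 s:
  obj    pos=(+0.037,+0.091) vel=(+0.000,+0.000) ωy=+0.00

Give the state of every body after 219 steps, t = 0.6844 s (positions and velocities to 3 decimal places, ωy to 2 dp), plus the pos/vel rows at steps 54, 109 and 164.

State at t = 0.6844 s:
  obj    pos=(+0.530,-0.133) vel=(+1.442,-0.654) ωy=+22.61

Key-timestep trajectory:
   step    t(s)  obj.x    obj.z    obj.vx   obj.vz 
     54  0.1688   +0.067  +0.077  +0.356  -0.161
    109  0.3406   +0.159  +0.035  +0.718  -0.326
    164  0.5125   +0.314  -0.035  +1.080  -0.490


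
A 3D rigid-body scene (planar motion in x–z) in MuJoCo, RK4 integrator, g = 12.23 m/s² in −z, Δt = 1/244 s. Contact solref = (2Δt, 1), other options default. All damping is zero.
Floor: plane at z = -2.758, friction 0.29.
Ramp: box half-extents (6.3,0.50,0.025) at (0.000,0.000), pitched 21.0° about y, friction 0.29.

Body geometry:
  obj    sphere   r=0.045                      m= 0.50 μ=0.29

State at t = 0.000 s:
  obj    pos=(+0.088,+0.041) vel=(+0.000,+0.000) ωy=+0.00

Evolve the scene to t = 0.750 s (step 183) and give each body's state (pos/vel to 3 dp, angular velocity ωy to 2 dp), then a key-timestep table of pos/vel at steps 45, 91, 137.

State at t = 0.750 s:
  obj    pos=(+0.910,-0.274) vel=(+2.192,-0.841) ωy=+52.17

Key-timestep trajectory:
   step    t(s)  obj.x    obj.z    obj.vx   obj.vz 
     45  0.1844   +0.138  +0.022  +0.539  -0.207
     91  0.3730   +0.291  -0.037  +1.090  -0.418
    137  0.5615   +0.549  -0.136  +1.641  -0.630


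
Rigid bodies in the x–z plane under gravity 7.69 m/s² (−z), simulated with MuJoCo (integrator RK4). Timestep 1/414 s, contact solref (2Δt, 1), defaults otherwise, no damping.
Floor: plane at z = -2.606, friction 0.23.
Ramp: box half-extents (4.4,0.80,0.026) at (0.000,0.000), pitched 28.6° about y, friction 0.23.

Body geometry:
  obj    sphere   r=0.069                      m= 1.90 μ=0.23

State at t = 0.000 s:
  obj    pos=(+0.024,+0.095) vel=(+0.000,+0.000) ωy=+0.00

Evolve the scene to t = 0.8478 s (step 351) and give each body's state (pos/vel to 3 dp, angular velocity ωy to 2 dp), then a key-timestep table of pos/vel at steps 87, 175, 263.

State at t = 0.8478 s:
  obj    pos=(+0.854,-0.357) vel=(+1.957,-1.067) ωy=+32.30

Key-timestep trajectory:
   step    t(s)  obj.x    obj.z    obj.vx   obj.vz 
     87  0.2101   +0.075  +0.067  +0.485  -0.265
    175  0.4227   +0.230  -0.017  +0.976  -0.532
    263  0.6353   +0.490  -0.159  +1.467  -0.800


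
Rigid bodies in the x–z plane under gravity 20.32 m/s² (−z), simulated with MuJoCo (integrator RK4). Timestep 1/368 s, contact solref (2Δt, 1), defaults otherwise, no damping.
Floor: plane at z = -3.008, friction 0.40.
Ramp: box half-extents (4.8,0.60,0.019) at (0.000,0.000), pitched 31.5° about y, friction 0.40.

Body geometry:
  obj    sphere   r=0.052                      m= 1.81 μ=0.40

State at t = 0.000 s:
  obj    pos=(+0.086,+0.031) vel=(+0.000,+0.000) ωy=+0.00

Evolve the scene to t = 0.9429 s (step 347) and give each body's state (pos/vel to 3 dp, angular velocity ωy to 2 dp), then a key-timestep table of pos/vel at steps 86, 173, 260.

State at t = 0.9429 s:
  obj    pos=(+2.961,-1.731) vel=(+6.097,-3.736) ωy=+137.51

Key-timestep trajectory:
   step    t(s)  obj.x    obj.z    obj.vx   obj.vz 
     86  0.2337   +0.263  -0.078  +1.511  -0.926
    173  0.4701   +0.800  -0.407  +3.040  -1.863
    260  0.7065   +1.700  -0.958  +4.569  -2.800


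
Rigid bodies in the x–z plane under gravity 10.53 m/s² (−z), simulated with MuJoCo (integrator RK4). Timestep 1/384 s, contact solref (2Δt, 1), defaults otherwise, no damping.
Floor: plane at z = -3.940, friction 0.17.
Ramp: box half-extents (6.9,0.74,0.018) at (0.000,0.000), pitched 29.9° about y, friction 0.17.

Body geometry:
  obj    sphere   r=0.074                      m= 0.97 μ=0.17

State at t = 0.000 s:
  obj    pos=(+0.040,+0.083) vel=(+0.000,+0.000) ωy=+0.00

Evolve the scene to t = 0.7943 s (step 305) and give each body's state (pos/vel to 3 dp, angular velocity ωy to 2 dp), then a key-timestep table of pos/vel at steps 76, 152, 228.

State at t = 0.7943 s:
  obj    pos=(+1.065,-0.507) vel=(+2.582,-1.485) ωy=+40.23

Key-timestep trajectory:
   step    t(s)  obj.x    obj.z    obj.vx   obj.vz 
     76  0.1979   +0.104  +0.046  +0.643  -0.370
    152  0.3958   +0.295  -0.063  +1.287  -0.740
    228  0.5938   +0.613  -0.246  +1.930  -1.110


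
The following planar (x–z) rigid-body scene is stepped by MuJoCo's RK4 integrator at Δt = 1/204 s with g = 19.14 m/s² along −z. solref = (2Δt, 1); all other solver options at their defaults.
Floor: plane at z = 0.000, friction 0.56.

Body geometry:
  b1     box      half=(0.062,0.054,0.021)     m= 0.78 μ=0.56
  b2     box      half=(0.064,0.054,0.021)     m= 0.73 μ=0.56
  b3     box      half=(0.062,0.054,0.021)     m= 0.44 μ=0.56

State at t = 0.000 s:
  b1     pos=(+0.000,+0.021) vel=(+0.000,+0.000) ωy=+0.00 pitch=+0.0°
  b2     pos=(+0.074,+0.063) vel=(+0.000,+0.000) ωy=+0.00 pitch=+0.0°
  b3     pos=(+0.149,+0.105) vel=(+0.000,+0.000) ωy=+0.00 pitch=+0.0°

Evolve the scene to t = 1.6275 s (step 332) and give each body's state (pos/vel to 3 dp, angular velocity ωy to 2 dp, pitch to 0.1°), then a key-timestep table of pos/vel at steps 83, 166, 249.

State at t = 1.6275 s:
  b1     pos=(-0.001,+0.021) vel=(-0.001,+0.000) ωy=+0.00 pitch=+0.0°
  b2     pos=(+0.083,+0.052) vel=(+0.001,-0.001) ωy=-0.01 pitch=+32.9°
  b3     pos=(+0.164,+0.051) vel=(+0.001,+0.000) ωy=-0.01 pitch=+32.4°

Key-timestep trajectory:
   step    t(s)  b1.x    b1.z    b1.vx   b1.vz   b2.x    b2.z    b2.vx   b2.vz   b3.x    b3.z    b3.vx   b3.vz 
     83  0.4069   +0.000  +0.021  -0.001  +0.000   +0.082  +0.053  +0.001  -0.001   +0.163  +0.051  +0.001  +0.000
    166  0.8137   -0.001  +0.021  -0.001  +0.000   +0.083  +0.053  +0.001  -0.001   +0.163  +0.051  +0.001  +0.000
    249  1.2206   -0.001  +0.021  -0.001  +0.000   +0.083  +0.053  +0.001  -0.001   +0.163  +0.051  +0.001  +0.000


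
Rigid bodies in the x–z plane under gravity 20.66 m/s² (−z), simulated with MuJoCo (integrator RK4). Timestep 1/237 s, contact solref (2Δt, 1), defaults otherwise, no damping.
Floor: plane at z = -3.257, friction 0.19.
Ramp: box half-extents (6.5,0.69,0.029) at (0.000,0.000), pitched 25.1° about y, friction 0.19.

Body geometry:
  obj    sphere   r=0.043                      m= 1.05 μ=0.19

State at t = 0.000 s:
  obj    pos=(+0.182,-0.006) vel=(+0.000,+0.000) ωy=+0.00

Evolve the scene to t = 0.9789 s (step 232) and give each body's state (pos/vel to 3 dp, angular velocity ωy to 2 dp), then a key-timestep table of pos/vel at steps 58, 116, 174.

State at t = 0.9789 s:
  obj    pos=(+2.899,-1.278) vel=(+5.550,-2.600) ωy=+142.48

Key-timestep trajectory:
   step    t(s)  obj.x    obj.z    obj.vx   obj.vz 
     58  0.2447   +0.352  -0.085  +1.388  -0.650
    116  0.4895   +0.861  -0.324  +2.775  -1.300
    174  0.7342   +1.710  -0.722  +4.162  -1.950


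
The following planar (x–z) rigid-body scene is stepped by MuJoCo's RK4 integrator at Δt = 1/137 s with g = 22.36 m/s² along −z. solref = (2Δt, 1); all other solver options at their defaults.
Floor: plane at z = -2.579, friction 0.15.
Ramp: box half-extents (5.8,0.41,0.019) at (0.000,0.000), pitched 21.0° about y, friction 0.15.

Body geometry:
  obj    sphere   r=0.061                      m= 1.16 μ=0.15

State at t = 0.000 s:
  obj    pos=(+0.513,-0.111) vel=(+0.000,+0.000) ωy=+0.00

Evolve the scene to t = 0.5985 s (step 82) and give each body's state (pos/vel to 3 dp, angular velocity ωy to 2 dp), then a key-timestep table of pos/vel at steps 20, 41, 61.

State at t = 0.5985 s:
  obj    pos=(+1.470,-0.479) vel=(+3.199,-1.228) ωy=+56.12

Key-timestep trajectory:
   step    t(s)  obj.x    obj.z    obj.vx   obj.vz 
     20  0.1460   +0.570  -0.133  +0.781  -0.300
     41  0.2993   +0.752  -0.203  +1.600  -0.614
     61  0.4453   +1.043  -0.315  +2.380  -0.914


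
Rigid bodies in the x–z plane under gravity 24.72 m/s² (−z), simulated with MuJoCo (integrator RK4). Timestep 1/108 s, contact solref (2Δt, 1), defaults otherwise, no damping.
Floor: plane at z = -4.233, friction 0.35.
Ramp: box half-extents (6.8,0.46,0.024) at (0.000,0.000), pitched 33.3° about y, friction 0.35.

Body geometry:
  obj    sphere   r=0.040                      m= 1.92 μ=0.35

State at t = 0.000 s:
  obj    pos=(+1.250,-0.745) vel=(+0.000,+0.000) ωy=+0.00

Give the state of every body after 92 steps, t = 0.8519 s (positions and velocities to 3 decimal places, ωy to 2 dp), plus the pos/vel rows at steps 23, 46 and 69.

State at t = 0.8519 s:
  obj    pos=(+4.190,-2.676) vel=(+6.900,-4.533) ωy=+206.41

Key-timestep trajectory:
   step    t(s)  obj.x    obj.z    obj.vx   obj.vz 
     23  0.2130   +1.434  -0.865  +1.726  -1.134
     46  0.4259   +1.985  -1.228  +3.451  -2.267
     69  0.6389   +2.904  -1.831  +5.175  -3.400


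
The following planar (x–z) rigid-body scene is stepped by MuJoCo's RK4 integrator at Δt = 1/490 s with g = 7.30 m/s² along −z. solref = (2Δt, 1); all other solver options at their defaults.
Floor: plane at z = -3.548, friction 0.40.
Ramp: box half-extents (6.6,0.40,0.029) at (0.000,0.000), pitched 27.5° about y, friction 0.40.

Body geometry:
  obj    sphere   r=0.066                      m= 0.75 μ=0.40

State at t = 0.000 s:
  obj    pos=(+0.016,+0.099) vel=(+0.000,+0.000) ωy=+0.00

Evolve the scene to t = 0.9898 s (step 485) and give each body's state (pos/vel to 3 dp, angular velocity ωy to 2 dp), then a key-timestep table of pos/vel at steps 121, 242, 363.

State at t = 0.9898 s:
  obj    pos=(+1.062,-0.446) vel=(+2.114,-1.100) ωy=+36.11

Key-timestep trajectory:
   step    t(s)  obj.x    obj.z    obj.vx   obj.vz 
    121  0.2469   +0.081  +0.065  +0.527  -0.275
    242  0.4939   +0.276  -0.037  +1.055  -0.549
    363  0.7408   +0.602  -0.206  +1.582  -0.824


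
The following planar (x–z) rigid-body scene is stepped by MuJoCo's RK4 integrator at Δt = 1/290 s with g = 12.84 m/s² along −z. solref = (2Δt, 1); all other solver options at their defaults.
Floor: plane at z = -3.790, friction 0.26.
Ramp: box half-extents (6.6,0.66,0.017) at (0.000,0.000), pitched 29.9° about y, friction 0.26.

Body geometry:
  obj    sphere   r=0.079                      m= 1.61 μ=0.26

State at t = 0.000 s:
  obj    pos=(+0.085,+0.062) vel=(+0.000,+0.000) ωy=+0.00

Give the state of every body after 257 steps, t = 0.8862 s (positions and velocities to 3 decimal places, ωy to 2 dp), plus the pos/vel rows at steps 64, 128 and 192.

State at t = 0.8862 s:
  obj    pos=(+1.641,-0.833) vel=(+3.513,-2.020) ωy=+51.28

Key-timestep trajectory:
   step    t(s)  obj.x    obj.z    obj.vx   obj.vz 
     64  0.2207   +0.182  +0.006  +0.875  -0.503
    128  0.4414   +0.471  -0.160  +1.750  -1.006
    192  0.6621   +0.954  -0.438  +2.624  -1.509


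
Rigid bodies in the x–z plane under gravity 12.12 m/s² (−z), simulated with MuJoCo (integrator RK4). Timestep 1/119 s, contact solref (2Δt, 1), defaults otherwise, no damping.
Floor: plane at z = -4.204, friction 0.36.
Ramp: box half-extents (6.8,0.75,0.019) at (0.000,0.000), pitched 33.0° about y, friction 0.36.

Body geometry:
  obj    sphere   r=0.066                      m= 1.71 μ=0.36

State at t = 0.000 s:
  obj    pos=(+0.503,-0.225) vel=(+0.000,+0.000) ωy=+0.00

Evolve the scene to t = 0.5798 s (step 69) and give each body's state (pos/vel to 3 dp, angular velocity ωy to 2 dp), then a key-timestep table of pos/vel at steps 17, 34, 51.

State at t = 0.5798 s:
  obj    pos=(+1.168,-0.657) vel=(+2.293,-1.489) ωy=+41.40

Key-timestep trajectory:
   step    t(s)  obj.x    obj.z    obj.vx   obj.vz 
     17  0.1429   +0.543  -0.252  +0.565  -0.367
     34  0.2857   +0.664  -0.330  +1.130  -0.734
     51  0.4286   +0.866  -0.461  +1.695  -1.101


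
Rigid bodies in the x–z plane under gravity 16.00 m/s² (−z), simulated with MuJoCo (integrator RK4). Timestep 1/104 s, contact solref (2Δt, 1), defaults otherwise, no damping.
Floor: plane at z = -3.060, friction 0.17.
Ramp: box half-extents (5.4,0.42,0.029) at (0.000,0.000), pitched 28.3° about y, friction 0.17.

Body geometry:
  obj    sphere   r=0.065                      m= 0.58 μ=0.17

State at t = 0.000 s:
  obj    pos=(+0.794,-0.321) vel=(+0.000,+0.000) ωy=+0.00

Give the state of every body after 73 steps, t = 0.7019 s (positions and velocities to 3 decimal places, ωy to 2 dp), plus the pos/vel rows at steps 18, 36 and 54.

State at t = 0.7019 s:
  obj    pos=(+1.970,-0.954) vel=(+3.350,-1.804) ωy=+58.46

Key-timestep trajectory:
   step    t(s)  obj.x    obj.z    obj.vx   obj.vz 
     18  0.1731   +0.866  -0.359  +0.827  -0.445
     36  0.3462   +1.080  -0.475  +1.652  -0.890
     54  0.5192   +1.438  -0.667  +2.478  -1.334


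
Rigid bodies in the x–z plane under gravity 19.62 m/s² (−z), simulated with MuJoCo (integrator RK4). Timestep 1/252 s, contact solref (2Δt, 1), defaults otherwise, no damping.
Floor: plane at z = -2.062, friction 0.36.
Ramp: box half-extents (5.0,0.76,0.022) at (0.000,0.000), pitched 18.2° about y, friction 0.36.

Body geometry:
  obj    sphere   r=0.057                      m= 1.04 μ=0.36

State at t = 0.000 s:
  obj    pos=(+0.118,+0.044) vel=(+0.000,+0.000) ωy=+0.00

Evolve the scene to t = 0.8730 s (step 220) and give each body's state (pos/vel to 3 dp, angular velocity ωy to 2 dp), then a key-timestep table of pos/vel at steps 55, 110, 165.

State at t = 0.8730 s:
  obj    pos=(+1.703,-0.477) vel=(+3.630,-1.194) ωy=+67.03

Key-timestep trajectory:
   step    t(s)  obj.x    obj.z    obj.vx   obj.vz 
     55  0.2183   +0.217  +0.012  +0.908  -0.298
    110  0.4365   +0.514  -0.086  +1.815  -0.597
    165  0.6548   +1.010  -0.249  +2.723  -0.895


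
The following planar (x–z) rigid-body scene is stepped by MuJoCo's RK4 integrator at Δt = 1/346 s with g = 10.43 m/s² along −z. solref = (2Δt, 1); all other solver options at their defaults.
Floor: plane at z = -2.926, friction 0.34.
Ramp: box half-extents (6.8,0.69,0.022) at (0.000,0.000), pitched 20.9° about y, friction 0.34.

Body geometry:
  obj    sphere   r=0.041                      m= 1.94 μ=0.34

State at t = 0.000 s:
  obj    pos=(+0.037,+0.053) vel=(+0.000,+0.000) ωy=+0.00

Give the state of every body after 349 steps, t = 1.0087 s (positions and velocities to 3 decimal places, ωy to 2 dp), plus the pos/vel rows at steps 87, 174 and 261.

State at t = 1.0087 s:
  obj    pos=(+1.300,-0.429) vel=(+2.504,-0.956) ωy=+65.38

Key-timestep trajectory:
   step    t(s)  obj.x    obj.z    obj.vx   obj.vz 
     87  0.2514   +0.116  +0.023  +0.624  -0.238
    174  0.5029   +0.351  -0.067  +1.249  -0.477
    261  0.7543   +0.744  -0.216  +1.873  -0.715


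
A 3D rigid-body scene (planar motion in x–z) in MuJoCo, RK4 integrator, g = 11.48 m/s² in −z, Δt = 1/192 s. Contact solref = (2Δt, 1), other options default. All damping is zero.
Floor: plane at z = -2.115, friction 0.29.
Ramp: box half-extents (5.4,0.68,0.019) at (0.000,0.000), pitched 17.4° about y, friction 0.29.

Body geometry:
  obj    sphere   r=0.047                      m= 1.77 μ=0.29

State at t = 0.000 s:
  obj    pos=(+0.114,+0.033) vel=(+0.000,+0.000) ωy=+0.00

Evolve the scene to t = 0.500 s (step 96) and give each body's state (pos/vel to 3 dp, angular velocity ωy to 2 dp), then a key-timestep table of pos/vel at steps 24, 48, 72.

State at t = 0.500 s:
  obj    pos=(+0.407,-0.058) vel=(+1.170,-0.367) ωy=+26.08

Key-timestep trajectory:
   step    t(s)  obj.x    obj.z    obj.vx   obj.vz 
     24  0.1250   +0.132  +0.028  +0.293  -0.092
     48  0.2500   +0.187  +0.010  +0.585  -0.183
     72  0.3750   +0.279  -0.018  +0.878  -0.275


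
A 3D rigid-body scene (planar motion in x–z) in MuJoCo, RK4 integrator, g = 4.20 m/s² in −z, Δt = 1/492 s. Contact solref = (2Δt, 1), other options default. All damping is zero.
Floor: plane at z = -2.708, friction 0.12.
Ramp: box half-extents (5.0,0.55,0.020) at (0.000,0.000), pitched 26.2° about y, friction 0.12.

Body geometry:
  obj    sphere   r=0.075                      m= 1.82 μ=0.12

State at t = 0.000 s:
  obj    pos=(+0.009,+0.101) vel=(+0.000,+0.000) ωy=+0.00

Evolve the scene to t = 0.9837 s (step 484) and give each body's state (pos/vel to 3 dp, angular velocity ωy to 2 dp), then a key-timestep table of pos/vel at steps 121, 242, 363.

State at t = 0.9837 s:
  obj    pos=(+0.621,-0.200) vel=(+1.239,-0.616) ωy=+14.67

Key-timestep trajectory:
   step    t(s)  obj.x    obj.z    obj.vx   obj.vz 
    121  0.2459   +0.048  +0.082  +0.313  -0.154
    242  0.4919   +0.163  +0.026  +0.624  -0.301
    363  0.7378   +0.354  -0.068  +0.935  -0.450


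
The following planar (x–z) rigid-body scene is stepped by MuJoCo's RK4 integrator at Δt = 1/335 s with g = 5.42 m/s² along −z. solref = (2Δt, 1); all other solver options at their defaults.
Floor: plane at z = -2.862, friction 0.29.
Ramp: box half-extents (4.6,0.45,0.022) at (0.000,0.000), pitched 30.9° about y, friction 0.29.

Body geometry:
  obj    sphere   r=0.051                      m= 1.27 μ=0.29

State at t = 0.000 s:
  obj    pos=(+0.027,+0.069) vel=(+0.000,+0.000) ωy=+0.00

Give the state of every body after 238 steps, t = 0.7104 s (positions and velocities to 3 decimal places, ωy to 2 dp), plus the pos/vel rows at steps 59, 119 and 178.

State at t = 0.7104 s:
  obj    pos=(+0.458,-0.189) vel=(+1.212,-0.725) ωy=+27.69

Key-timestep trajectory:
   step    t(s)  obj.x    obj.z    obj.vx   obj.vz 
     59  0.1761   +0.053  +0.053  +0.301  -0.180
    119  0.3552   +0.135  +0.004  +0.606  -0.363
    178  0.5313   +0.268  -0.075  +0.907  -0.543


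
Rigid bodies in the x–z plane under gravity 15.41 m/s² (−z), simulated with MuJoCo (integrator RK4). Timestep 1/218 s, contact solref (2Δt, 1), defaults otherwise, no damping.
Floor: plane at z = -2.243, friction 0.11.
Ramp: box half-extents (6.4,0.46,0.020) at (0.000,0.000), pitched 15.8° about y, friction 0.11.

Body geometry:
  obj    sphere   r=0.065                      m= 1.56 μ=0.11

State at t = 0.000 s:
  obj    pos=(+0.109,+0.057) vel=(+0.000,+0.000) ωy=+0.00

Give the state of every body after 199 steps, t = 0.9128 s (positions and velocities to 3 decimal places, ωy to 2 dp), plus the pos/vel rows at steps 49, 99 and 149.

State at t = 0.9128 s:
  obj    pos=(+1.311,-0.283) vel=(+2.633,-0.745) ωy=+42.08

Key-timestep trajectory:
   step    t(s)  obj.x    obj.z    obj.vx   obj.vz 
     49  0.2248   +0.182  +0.037  +0.648  -0.183
     99  0.4541   +0.407  -0.027  +1.310  -0.371
    149  0.6835   +0.783  -0.133  +1.971  -0.558


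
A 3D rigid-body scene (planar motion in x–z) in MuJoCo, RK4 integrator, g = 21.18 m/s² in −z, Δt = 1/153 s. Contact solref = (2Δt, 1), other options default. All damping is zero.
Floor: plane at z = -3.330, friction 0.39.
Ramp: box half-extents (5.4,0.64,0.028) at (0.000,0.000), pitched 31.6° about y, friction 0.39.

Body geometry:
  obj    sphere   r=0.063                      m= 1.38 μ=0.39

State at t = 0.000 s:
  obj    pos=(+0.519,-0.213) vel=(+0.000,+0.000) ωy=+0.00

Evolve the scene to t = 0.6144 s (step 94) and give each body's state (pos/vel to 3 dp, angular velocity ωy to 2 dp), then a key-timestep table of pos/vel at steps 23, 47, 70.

State at t = 0.6144 s:
  obj    pos=(+1.794,-0.997) vel=(+4.148,-2.552) ωy=+77.28

Key-timestep trajectory:
   step    t(s)  obj.x    obj.z    obj.vx   obj.vz 
     23  0.1503   +0.596  -0.260  +1.015  -0.625
     47  0.3072   +0.838  -0.409  +2.074  -1.276
     70  0.4575   +1.226  -0.647  +3.089  -1.900


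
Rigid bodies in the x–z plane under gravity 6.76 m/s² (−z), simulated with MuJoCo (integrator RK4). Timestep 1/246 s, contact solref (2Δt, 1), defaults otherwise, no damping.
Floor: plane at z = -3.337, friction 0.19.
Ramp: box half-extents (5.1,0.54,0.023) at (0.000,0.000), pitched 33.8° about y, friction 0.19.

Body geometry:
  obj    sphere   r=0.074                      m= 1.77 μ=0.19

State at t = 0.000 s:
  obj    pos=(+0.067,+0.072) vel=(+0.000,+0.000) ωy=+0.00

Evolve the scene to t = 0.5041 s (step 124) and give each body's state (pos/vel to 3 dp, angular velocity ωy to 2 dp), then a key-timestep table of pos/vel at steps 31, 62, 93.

State at t = 0.5041 s:
  obj    pos=(+0.352,-0.119) vel=(+1.130,-0.753) ωy=+18.15

Key-timestep trajectory:
   step    t(s)  obj.x    obj.z    obj.vx   obj.vz 
     31  0.1260   +0.085  +0.060  +0.284  -0.188
     62  0.2520   +0.138  +0.024  +0.561  -0.387
     93  0.3780   +0.227  -0.035  +0.848  -0.565


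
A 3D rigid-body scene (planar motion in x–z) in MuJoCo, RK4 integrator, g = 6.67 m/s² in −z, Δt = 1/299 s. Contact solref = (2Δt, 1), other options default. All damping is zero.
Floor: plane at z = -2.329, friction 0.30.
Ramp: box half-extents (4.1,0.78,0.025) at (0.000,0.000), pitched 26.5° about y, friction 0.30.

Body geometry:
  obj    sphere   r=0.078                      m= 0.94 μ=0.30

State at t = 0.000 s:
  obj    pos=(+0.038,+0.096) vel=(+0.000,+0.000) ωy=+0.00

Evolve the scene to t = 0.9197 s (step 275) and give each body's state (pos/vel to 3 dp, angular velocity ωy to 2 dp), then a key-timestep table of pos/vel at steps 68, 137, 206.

State at t = 0.9197 s:
  obj    pos=(+0.843,-0.305) vel=(+1.750,-0.872) ωy=+25.06

Key-timestep trajectory:
   step    t(s)  obj.x    obj.z    obj.vx   obj.vz 
     68  0.2274   +0.087  +0.072  +0.433  -0.216
    137  0.4582   +0.238  -0.003  +0.872  -0.435
    206  0.6890   +0.490  -0.129  +1.311  -0.654


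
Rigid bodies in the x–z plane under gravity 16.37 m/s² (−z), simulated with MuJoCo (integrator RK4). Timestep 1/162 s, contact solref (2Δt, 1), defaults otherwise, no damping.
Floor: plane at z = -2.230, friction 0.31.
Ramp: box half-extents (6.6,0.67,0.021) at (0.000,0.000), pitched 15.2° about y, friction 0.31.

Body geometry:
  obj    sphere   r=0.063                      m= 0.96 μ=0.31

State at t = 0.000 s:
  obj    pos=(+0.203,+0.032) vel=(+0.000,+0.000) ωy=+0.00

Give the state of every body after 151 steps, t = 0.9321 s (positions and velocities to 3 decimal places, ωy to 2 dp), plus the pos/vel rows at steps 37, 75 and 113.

State at t = 0.9321 s:
  obj    pos=(+1.488,-0.317) vel=(+2.758,-0.749) ωy=+45.35

Key-timestep trajectory:
   step    t(s)  obj.x    obj.z    obj.vx   obj.vz 
     37  0.2284   +0.280  +0.011  +0.676  -0.184
     75  0.4630   +0.520  -0.054  +1.370  -0.372
    113  0.6975   +0.923  -0.164  +2.064  -0.561


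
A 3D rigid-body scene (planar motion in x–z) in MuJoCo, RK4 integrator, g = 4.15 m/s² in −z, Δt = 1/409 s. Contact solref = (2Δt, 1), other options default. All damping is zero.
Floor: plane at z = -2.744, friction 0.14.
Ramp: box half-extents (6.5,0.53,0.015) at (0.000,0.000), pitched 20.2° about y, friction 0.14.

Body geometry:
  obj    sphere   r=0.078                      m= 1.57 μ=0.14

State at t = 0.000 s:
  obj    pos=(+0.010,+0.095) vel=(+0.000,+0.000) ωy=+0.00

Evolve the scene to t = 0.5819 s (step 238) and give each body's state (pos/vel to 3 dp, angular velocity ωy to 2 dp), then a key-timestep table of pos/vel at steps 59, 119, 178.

State at t = 0.5819 s:
  obj    pos=(+0.173,+0.036) vel=(+0.559,-0.206) ωy=+7.63

Key-timestep trajectory:
   step    t(s)  obj.x    obj.z    obj.vx   obj.vz 
     59  0.1443   +0.020  +0.092  +0.139  -0.051
    119  0.2910   +0.051  +0.080  +0.280  -0.103
    178  0.4352   +0.101  +0.062  +0.418  -0.154


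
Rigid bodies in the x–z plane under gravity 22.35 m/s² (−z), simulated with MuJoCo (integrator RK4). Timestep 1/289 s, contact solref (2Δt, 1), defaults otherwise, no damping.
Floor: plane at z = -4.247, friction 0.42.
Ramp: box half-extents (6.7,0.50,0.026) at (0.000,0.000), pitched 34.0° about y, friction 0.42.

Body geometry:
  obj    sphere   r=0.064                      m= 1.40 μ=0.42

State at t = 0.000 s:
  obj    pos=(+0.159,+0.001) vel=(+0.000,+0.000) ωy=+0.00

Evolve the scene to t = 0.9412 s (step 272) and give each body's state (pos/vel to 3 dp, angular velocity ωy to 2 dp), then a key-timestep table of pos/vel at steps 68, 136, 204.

State at t = 0.9412 s:
  obj    pos=(+3.437,-2.210) vel=(+6.966,-4.698) ωy=+131.27

Key-timestep trajectory:
   step    t(s)  obj.x    obj.z    obj.vx   obj.vz 
     68  0.2353   +0.364  -0.137  +1.742  -1.175
    136  0.4706   +0.979  -0.552  +3.483  -2.349
    204  0.7059   +2.003  -1.243  +5.224  -3.524
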